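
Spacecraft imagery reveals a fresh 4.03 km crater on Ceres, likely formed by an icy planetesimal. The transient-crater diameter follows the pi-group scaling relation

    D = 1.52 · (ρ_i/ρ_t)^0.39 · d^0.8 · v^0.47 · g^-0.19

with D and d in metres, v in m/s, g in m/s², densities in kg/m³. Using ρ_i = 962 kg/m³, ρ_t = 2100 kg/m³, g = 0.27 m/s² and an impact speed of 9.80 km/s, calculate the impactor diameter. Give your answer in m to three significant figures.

Rearranging for d: d = [D / (1.52 · (962/2100)^0.39 · 9800^0.47 · 0.27^-0.19)]^(1/0.8).
D = 4030 m.
(962/2100)^0.39 = 0.7375
9800^0.47 = 75.14
0.27^-0.19 = 1.282
Denominator = 1.52 × 0.7375 × 75.14 × 1.282 = 108.0
D / 108.0 = 4030 / 108.0 = 37.31
d = 37.31^(1/0.8) = 37.31^1.25 = 92.21 m

d ≈ 92.2 m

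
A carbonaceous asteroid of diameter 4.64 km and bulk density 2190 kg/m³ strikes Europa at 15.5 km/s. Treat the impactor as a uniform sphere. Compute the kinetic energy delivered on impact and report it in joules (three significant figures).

E ≈ 1.38 × 10^22 J

d = 4640 m; v = 15500 m/s.
Mass m = (π/6) ρ d³ = (π/6) × 2190 × (4640)³ = 1.146 × 10^14 kg
E = ½ m v² = 0.5 × 1.146 × 10^14 × (15500)² = 1.377 × 10^22 J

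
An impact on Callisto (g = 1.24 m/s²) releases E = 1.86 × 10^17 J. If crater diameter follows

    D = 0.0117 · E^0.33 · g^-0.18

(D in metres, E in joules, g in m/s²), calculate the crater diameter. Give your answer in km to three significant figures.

E^0.33 = (1.86 × 10^17)^0.33 = 5.000 × 10^5
g^-0.18 = 1.24^-0.18 = 0.9620
D = 0.0117 × 5.000 × 10^5 × 0.9620 = 5628 m
   = 5.628 km

D ≈ 5.63 km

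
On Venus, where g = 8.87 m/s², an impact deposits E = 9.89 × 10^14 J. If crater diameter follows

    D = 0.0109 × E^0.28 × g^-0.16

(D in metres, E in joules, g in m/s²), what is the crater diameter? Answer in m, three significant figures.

E^0.28 = (9.89 × 10^14)^0.28 = 1.580 × 10^4
g^-0.16 = 8.87^-0.16 = 0.7052
D = 0.0109 × 1.580 × 10^4 × 0.7052 = 121.4 m

D ≈ 121 m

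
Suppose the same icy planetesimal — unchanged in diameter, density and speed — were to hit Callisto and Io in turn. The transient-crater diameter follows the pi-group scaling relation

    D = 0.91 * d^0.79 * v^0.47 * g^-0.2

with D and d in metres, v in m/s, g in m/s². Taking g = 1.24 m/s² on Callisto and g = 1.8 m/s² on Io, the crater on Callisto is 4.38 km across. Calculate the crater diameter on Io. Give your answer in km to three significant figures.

All impactor-dependent factors cancel in the ratio, leaving D_Io/D_Callisto = (g_Io/g_Callisto)^-0.2.
(1.8/1.24)^-0.2 = 1.452^-0.2 = 0.9281
D_Io = 0.9281 × 4.38 km = 4.07 km

D ≈ 4.07 km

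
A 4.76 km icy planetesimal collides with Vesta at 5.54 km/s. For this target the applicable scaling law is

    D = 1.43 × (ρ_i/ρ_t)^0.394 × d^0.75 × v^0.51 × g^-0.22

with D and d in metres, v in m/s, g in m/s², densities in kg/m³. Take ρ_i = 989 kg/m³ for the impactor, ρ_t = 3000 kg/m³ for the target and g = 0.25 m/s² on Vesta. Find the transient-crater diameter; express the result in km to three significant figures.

D ≈ 58.3 km

In SI units: d = 4760 m, v = 5540 m/s.
(ρ_i/ρ_t)^0.394 = (989/3000)^0.394 = 0.6458
d^0.75 = 4760^0.75 = 573.1
v^0.51 = 5540^0.51 = 81.13
g^-0.22 = 0.25^-0.22 = 1.357
D = 1.43 × 0.6458 × 573.1 × 81.13 × 1.357 = 58267 m
   = 58.27 km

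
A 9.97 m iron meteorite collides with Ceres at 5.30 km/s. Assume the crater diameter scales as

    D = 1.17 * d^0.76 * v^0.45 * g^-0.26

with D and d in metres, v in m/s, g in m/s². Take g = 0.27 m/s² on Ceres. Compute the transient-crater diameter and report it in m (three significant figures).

In SI units: v = 5300 m/s.
d^0.76 = 9.97^0.76 = 5.741
v^0.45 = 5300^0.45 = 47.42
g^-0.26 = 0.27^-0.26 = 1.406
D = 1.17 × 5.741 × 47.42 × 1.406 = 447.8 m

D ≈ 448 m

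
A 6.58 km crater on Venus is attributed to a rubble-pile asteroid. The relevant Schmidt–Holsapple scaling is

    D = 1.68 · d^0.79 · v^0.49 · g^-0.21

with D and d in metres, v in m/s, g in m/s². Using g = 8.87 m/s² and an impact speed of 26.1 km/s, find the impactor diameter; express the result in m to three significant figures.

d ≈ 115 m

Rearranging for d: d = [D / (1.68 · 26100^0.49 · 8.87^-0.21)]^(1/0.79).
D = 6580 m.
26100^0.49 = 145.9
8.87^-0.21 = 0.6323
Denominator = 1.68 × 145.9 × 0.6323 = 155.0
D / 155.0 = 6580 / 155.0 = 42.45
d = 42.45^(1/0.79) = 42.45^1.2658 = 115.0 m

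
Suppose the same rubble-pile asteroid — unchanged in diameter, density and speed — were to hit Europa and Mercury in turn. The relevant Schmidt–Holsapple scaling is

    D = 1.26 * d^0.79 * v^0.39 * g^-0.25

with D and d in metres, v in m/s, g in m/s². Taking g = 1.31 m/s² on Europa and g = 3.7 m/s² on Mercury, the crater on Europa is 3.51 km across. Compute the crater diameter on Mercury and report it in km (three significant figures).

All impactor-dependent factors cancel in the ratio, leaving D_Mercury/D_Europa = (g_Mercury/g_Europa)^-0.25.
(3.7/1.31)^-0.25 = 2.824^-0.25 = 0.7714
D_Mercury = 0.7714 × 3.51 km = 2.71 km

D ≈ 2.71 km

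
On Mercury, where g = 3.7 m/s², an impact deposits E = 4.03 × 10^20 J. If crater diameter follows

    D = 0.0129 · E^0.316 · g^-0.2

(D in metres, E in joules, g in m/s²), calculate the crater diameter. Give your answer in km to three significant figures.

E^0.316 = (4.03 × 10^20)^0.316 = 3.245 × 10^6
g^-0.2 = 3.7^-0.2 = 0.7698
D = 0.0129 × 3.245 × 10^6 × 0.7698 = 32224 m
   = 32.22 km

D ≈ 32.2 km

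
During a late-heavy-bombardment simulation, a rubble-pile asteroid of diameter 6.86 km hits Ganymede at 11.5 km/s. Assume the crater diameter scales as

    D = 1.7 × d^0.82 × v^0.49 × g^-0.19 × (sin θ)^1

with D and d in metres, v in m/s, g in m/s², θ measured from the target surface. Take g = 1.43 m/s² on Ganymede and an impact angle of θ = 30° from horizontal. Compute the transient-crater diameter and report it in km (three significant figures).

In SI units: d = 6860 m, v = 11500 m/s.
d^0.82 = 6860^0.82 = 1399
v^0.49 = 11500^0.49 = 97.67
g^-0.19 = 1.43^-0.19 = 0.9343
(sin 30°)^1 = 0.5000^1 = 0.5000
D = 1.7 × 1399 × 97.67 × 0.9343 × 0.5000 = 1.085 × 10^5 m
   = 108.5 km

D ≈ 109 km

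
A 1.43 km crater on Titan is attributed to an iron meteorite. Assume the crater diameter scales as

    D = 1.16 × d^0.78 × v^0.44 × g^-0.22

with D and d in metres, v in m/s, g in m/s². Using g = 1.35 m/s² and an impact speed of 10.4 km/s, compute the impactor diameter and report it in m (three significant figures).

d ≈ 54.1 m

Rearranging for d: d = [D / (1.16 · 10400^0.44 · 1.35^-0.22)]^(1/0.78).
D = 1430 m.
10400^0.44 = 58.55
1.35^-0.22 = 0.9361
Denominator = 1.16 × 58.55 × 0.9361 = 63.58
D / 63.58 = 1430 / 63.58 = 22.49
d = 22.49^(1/0.78) = 22.49^1.2821 = 54.12 m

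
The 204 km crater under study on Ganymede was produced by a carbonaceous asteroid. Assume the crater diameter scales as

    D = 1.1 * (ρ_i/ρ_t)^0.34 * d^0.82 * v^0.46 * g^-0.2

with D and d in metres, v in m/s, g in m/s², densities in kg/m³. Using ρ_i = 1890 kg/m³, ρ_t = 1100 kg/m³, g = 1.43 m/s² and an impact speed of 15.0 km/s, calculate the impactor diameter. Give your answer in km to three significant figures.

Rearranging for d: d = [D / (1.1 · (1890/1100)^0.34 · 15000^0.46 · 1.43^-0.2)]^(1/0.82).
D = 204000 m.
(1890/1100)^0.34 = 1.202
15000^0.46 = 83.37
1.43^-0.2 = 0.9310
Denominator = 1.1 × 1.202 × 83.37 × 0.9310 = 102.6
D / 102.6 = 204000 / 102.6 = 1988
d = 1988^(1/0.82) = 1988^1.2195 = 10530 m

d ≈ 10.5 km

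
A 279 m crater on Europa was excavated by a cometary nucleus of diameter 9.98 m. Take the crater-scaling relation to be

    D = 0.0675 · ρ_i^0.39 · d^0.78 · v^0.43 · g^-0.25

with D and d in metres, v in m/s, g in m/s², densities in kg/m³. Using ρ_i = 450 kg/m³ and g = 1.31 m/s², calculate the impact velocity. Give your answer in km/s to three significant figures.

Rearranging for v: v = [D / (0.0675 · 450^0.39 · 9.98^0.78 · 1.31^-0.25)]^(1/0.43).
450^0.39 = 10.83
9.98^0.78 = 6.016
1.31^-0.25 = 0.9347
Denominator = 0.0675 × 10.83 × 6.016 × 0.9347 = 4.111
D / 4.111 = 279 / 4.111 = 67.87
v = 67.87^(1/0.43) = 67.87^2.3256 = 18187 m/s

v ≈ 18.2 km/s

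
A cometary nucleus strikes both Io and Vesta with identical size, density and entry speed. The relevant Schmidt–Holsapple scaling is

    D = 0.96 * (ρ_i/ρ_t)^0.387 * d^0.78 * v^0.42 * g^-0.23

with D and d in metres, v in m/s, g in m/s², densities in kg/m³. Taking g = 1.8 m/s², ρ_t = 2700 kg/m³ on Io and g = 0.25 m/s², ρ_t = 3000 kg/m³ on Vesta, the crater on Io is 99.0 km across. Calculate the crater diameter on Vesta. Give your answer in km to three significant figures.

D ≈ 150 km

The impactor-only factors (d, v, ρ_i) cancel in the ratio, leaving D_Vesta/D_Io = (g_Vesta/g_Io)^-0.23 · (ρ_t,Io/ρ_t,Vesta)^0.387.
(0.25/1.8)^-0.23 = 0.1389^-0.23 = 1.575
(2700/3000)^0.387 = 0.9000^0.387 = 0.9600
Ratio = 1.575 × 0.9600 = 1.512
D_Vesta = 1.512 × 99.0 km = 150 km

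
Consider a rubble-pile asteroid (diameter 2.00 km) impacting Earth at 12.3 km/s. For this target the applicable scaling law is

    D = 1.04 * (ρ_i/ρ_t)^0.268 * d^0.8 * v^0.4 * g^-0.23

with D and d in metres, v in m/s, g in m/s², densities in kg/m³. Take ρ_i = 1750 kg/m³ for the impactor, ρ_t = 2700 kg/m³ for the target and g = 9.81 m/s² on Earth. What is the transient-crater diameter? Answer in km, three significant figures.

D ≈ 10.4 km

In SI units: d = 2000 m, v = 12300 m/s.
(ρ_i/ρ_t)^0.268 = (1750/2700)^0.268 = 0.8903
d^0.8 = 2000^0.8 = 437.3
v^0.4 = 12300^0.4 = 43.25
g^-0.23 = 9.81^-0.23 = 0.5914
D = 1.04 × 0.8903 × 437.3 × 43.25 × 0.5914 = 10357 m
   = 10.36 km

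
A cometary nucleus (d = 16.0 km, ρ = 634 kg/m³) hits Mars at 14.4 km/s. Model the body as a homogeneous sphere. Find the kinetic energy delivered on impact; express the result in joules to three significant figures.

E ≈ 1.41 × 10^23 J

d = 16000 m; v = 14400 m/s.
Mass m = (π/6) ρ d³ = (π/6) × 634 × (16000)³ = 1.360 × 10^15 kg
E = ½ m v² = 0.5 × 1.360 × 10^15 × (14400)² = 1.410 × 10^23 J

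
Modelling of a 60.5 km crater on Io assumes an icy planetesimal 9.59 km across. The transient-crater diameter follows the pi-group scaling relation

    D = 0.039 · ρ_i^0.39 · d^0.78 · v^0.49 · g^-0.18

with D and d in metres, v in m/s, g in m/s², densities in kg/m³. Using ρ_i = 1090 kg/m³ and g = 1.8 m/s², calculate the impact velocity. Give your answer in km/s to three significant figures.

Rearranging for v: v = [D / (0.039 · 1090^0.39 · 9590^0.78 · 1.8^-0.18)]^(1/0.49).
D = 60500 m.
1090^0.39 = 15.30
9590^0.78 = 1276
1.8^-0.18 = 0.8996
Denominator = 0.039 × 15.30 × 1276 × 0.8996 = 684.9
D / 684.9 = 60500 / 684.9 = 88.33
v = 88.33^(1/0.49) = 88.33^2.0408 = 9367 m/s

v ≈ 9.37 km/s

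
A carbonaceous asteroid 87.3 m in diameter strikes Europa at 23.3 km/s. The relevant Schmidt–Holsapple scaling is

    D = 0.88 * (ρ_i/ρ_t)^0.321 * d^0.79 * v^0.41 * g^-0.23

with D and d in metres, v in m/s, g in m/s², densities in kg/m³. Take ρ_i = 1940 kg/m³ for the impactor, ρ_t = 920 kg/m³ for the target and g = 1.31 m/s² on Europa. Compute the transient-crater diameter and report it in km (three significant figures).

In SI units: v = 23300 m/s.
(ρ_i/ρ_t)^0.321 = (1940/920)^0.321 = 1.271
d^0.79 = 87.3^0.79 = 34.15
v^0.41 = 23300^0.41 = 61.75
g^-0.23 = 1.31^-0.23 = 0.9398
D = 0.88 × 1.271 × 34.15 × 61.75 × 0.9398 = 2217 m
   = 2.217 km

D ≈ 2.22 km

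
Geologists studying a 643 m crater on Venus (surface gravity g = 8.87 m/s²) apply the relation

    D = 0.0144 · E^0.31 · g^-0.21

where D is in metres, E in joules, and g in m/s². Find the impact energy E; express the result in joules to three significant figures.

E ≈ 4.38 × 10^15 J

Rearranging: E = [D / (0.0144 · g^-0.21)]^(1/0.31).
g^-0.21 = 8.87^-0.21 = 0.6323
D / (0.0144 × 0.6323) = 643 / (9.105 × 10^-3) = 7.062 × 10^4
E = (7.062 × 10^4)^3.2258 = 4.382 × 10^15 J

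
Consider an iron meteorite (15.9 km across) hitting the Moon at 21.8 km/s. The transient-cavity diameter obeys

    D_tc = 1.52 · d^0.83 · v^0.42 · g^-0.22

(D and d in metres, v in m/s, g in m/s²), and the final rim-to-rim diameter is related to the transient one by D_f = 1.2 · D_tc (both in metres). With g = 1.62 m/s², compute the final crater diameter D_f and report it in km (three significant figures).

In SI: d = 15900 m, v = 21800 m/s.
d^0.83 = 15900^0.83 = 3070
v^0.42 = 21800^0.42 = 66.40
g^-0.22 = 1.62^-0.22 = 0.8993
D_tc = 1.52 × 3070 × 66.40 × 0.8993 = 2.786 × 10^5 m
D_f = 1.2 × 2.786 × 10^5 = 3.343 × 10^5 m
     = 334.3 km

D_f ≈ 334 km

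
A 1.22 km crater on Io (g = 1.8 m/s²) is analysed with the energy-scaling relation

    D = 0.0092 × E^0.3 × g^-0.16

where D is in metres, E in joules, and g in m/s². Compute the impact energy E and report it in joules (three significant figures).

Rearranging: E = [D / (0.0092 · g^-0.16)]^(1/0.3).
D = 1220 m.
g^-0.16 = 1.8^-0.16 = 0.9102
D / (0.0092 × 0.9102) = 1220 / (8.374 × 10^-3) = 1.457 × 10^5
E = (1.457 × 10^5)^3.3333 = 1.627 × 10^17 J

E ≈ 1.63 × 10^17 J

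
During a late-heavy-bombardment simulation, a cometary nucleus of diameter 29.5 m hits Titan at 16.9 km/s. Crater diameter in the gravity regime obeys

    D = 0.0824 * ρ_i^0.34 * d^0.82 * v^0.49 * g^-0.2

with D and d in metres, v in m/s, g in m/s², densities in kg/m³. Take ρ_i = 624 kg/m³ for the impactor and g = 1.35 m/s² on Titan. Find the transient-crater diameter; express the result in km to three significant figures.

D ≈ 1.31 km

In SI units: v = 16900 m/s.
ρ_i^0.34 = 624^0.34 = 8.920
d^0.82 = 29.5^0.82 = 16.04
v^0.49 = 16900^0.49 = 117.9
g^-0.2 = 1.35^-0.2 = 0.9417
D = 0.0824 × 8.920 × 16.04 × 117.9 × 0.9417 = 1309 m
   = 1.309 km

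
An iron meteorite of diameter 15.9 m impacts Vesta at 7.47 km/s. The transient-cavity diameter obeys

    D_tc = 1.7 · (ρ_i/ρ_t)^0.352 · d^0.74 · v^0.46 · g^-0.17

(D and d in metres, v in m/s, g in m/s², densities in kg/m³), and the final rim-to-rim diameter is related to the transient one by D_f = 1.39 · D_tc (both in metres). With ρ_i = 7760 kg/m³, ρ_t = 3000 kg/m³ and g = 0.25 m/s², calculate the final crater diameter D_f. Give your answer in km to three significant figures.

v = 7470 m/s.
(ρ_i/ρ_t)^0.352 = (7760/3000)^0.352 = 1.397
d^0.74 = 15.9^0.74 = 7.745
v^0.46 = 7470^0.46 = 60.50
g^-0.17 = 0.25^-0.17 = 1.266
D_tc = 1.7 × 1.397 × 7.745 × 60.50 × 1.266 = 1409 m
D_f = 1.39 × 1409 = 1959 m
     = 1.959 km

D_f ≈ 1.96 km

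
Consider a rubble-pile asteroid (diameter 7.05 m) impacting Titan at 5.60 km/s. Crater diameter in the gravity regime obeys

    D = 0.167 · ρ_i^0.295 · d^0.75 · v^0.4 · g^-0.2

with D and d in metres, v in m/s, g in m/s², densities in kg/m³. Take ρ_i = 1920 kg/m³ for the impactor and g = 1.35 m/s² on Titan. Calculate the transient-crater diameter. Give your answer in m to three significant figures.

In SI units: v = 5600 m/s.
ρ_i^0.295 = 1920^0.295 = 9.302
d^0.75 = 7.05^0.75 = 4.327
v^0.4 = 5600^0.4 = 31.57
g^-0.2 = 1.35^-0.2 = 0.9417
D = 0.167 × 9.302 × 4.327 × 31.57 × 0.9417 = 199.8 m

D ≈ 200 m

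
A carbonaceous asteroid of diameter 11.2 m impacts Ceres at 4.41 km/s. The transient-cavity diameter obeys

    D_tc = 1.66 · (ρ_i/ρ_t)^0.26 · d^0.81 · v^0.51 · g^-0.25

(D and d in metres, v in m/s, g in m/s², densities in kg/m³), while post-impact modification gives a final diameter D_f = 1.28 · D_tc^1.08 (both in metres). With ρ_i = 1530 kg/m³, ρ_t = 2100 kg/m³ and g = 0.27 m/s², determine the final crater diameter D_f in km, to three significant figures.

v = 4410 m/s.
(ρ_i/ρ_t)^0.26 = (1530/2100)^0.26 = 0.9210
d^0.81 = 11.2^0.81 = 7.077
v^0.51 = 4410^0.51 = 72.22
g^-0.25 = 0.27^-0.25 = 1.387
D_tc = 1.66 × 0.9210 × 7.077 × 72.22 × 1.387 = 1084 m
D_f = 1.28 × (1084)^1.08 = 2427 m
     = 2.427 km

D_f ≈ 2.43 km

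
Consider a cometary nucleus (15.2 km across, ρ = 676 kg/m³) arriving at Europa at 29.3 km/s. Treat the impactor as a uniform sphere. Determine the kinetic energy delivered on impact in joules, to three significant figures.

E ≈ 5.34 × 10^23 J

d = 15200 m; v = 29300 m/s.
Mass m = (π/6) ρ d³ = (π/6) × 676 × (15200)³ = 1.243 × 10^15 kg
E = ½ m v² = 0.5 × 1.243 × 10^15 × (29300)² = 5.336 × 10^23 J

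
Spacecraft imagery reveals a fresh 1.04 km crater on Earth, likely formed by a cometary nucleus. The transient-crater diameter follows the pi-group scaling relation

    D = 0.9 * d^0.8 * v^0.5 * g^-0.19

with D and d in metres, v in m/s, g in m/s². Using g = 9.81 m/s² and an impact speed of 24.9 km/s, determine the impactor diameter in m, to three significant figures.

Rearranging for d: d = [D / (0.9 · 24900^0.5 · 9.81^-0.19)]^(1/0.8).
D = 1040 m.
24900^0.5 = 157.8
9.81^-0.19 = 0.6480
Denominator = 0.9 × 157.8 × 0.6480 = 92.03
D / 92.03 = 1040 / 92.03 = 11.30
d = 11.30^(1/0.8) = 11.30^1.25 = 20.72 m

d ≈ 20.7 m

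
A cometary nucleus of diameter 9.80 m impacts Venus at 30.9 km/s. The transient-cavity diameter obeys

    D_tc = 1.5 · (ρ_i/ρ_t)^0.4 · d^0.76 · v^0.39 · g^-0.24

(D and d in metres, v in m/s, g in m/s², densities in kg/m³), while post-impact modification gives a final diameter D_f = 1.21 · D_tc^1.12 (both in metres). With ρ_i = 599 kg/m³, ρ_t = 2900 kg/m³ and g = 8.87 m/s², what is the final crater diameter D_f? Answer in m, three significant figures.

v = 30900 m/s.
(ρ_i/ρ_t)^0.4 = (599/2900)^0.4 = 0.5321
d^0.76 = 9.8^0.76 = 5.667
v^0.39 = 30900^0.39 = 56.37
g^-0.24 = 8.87^-0.24 = 0.5922
D_tc = 1.5 × 0.5321 × 5.667 × 56.37 × 0.5922 = 151.0 m
D_f = 1.21 × (151.0)^1.12 = 333.6 m

D_f ≈ 334 m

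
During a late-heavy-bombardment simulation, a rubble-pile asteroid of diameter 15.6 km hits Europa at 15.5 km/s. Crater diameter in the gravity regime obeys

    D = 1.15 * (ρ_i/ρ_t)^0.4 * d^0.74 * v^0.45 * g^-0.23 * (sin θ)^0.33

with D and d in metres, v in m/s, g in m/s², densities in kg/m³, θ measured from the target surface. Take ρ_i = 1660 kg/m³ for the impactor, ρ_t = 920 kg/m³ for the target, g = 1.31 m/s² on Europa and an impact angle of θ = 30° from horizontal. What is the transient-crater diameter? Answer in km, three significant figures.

In SI units: d = 15600 m, v = 15500 m/s.
(ρ_i/ρ_t)^0.4 = (1660/920)^0.4 = 1.266
d^0.74 = 15600^0.74 = 1267
v^0.45 = 15500^0.45 = 76.85
g^-0.23 = 1.31^-0.23 = 0.9398
(sin 30°)^0.33 = 0.5000^0.33 = 0.7955
D = 1.15 × 1.266 × 1267 × 76.85 × 0.9398 × 0.7955 = 1.060 × 10^5 m
   = 106.0 km

D ≈ 106 km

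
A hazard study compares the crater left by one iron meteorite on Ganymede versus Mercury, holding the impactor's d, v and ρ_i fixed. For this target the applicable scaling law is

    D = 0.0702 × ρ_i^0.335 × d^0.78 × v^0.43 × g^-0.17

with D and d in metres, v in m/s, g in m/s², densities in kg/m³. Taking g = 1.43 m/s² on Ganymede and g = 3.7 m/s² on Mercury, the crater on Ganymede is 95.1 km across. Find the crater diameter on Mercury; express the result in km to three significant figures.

All impactor-dependent factors cancel in the ratio, leaving D_Mercury/D_Ganymede = (g_Mercury/g_Ganymede)^-0.17.
(3.7/1.43)^-0.17 = 2.587^-0.17 = 0.8508
D_Mercury = 0.8508 × 95.1 km = 80.9 km

D ≈ 80.9 km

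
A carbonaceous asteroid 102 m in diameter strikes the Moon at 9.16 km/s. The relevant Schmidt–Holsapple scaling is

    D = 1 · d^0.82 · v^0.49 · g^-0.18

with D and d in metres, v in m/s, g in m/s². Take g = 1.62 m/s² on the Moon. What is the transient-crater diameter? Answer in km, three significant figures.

In SI units: v = 9160 m/s.
d^0.82 = 102^0.82 = 44.37
v^0.49 = 9160^0.49 = 87.36
g^-0.18 = 1.62^-0.18 = 0.9168
D = 1 × 44.37 × 87.36 × 0.9168 = 3554 m
   = 3.554 km

D ≈ 3.55 km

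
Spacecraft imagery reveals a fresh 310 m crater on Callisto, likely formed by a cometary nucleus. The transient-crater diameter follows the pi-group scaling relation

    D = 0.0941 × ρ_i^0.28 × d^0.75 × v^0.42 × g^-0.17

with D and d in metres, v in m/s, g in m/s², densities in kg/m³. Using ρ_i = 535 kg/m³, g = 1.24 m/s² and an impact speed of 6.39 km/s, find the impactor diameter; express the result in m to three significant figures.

d ≈ 36.5 m

Rearranging for d: d = [D / (0.0941 · 535^0.28 · 6390^0.42 · 1.24^-0.17)]^(1/0.75).
535^0.28 = 5.807
6390^0.42 = 39.66
1.24^-0.17 = 0.9641
Denominator = 0.0941 × 5.807 × 39.66 × 0.9641 = 20.89
D / 20.89 = 310 / 20.89 = 14.84
d = 14.84^(1/0.75) = 14.84^1.3333 = 36.46 m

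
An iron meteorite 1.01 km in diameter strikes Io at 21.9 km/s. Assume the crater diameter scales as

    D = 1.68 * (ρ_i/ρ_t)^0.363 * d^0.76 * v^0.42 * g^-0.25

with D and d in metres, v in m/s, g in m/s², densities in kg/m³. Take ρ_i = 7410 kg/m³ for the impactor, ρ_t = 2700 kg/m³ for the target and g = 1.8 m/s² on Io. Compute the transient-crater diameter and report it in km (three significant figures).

D ≈ 26.7 km

In SI units: d = 1010 m, v = 21900 m/s.
(ρ_i/ρ_t)^0.363 = (7410/2700)^0.363 = 1.443
d^0.76 = 1010^0.76 = 192.0
v^0.42 = 21900^0.42 = 66.53
g^-0.25 = 1.8^-0.25 = 0.8633
D = 1.68 × 1.443 × 192.0 × 66.53 × 0.8633 = 26734 m
   = 26.73 km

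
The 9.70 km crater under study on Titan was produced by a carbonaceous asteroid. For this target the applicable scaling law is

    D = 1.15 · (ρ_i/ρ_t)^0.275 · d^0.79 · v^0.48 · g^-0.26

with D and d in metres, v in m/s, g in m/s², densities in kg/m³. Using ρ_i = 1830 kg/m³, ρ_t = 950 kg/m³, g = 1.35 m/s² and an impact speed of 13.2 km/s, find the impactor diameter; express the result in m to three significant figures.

d ≈ 257 m

Rearranging for d: d = [D / (1.15 · (1830/950)^0.275 · 13200^0.48 · 1.35^-0.26)]^(1/0.79).
D = 9700 m.
(1830/950)^0.275 = 1.198
13200^0.48 = 95.03
1.35^-0.26 = 0.9249
Denominator = 1.15 × 1.198 × 95.03 × 0.9249 = 121.1
D / 121.1 = 9700 / 121.1 = 80.10
d = 80.10^(1/0.79) = 80.10^1.2658 = 256.8 m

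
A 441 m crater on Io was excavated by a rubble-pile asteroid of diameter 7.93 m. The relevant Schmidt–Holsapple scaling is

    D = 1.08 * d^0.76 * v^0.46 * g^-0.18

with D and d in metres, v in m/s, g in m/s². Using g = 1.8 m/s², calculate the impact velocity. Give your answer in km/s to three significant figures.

v ≈ 19.5 km/s

Rearranging for v: v = [D / (1.08 · 7.93^0.76 · 1.8^-0.18)]^(1/0.46).
7.93^0.76 = 4.824
1.8^-0.18 = 0.8996
Denominator = 1.08 × 4.824 × 0.8996 = 4.687
D / 4.687 = 441 / 4.687 = 94.09
v = 94.09^(1/0.46) = 94.09^2.1739 = 19511 m/s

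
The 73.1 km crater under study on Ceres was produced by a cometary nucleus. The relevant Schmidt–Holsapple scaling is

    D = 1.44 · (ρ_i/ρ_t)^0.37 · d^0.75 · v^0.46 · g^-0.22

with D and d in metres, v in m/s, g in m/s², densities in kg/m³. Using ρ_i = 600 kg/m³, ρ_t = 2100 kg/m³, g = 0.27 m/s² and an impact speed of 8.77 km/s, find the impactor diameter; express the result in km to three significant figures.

Rearranging for d: d = [D / (1.44 · (600/2100)^0.37 · 8770^0.46 · 0.27^-0.22)]^(1/0.75).
D = 73100 m.
(600/2100)^0.37 = 0.6291
8770^0.46 = 65.13
0.27^-0.22 = 1.334
Denominator = 1.44 × 0.6291 × 65.13 × 1.334 = 78.71
D / 78.71 = 73100 / 78.71 = 928.7
d = 928.7^(1/0.75) = 928.7^1.3333 = 9059 m

d ≈ 9.06 km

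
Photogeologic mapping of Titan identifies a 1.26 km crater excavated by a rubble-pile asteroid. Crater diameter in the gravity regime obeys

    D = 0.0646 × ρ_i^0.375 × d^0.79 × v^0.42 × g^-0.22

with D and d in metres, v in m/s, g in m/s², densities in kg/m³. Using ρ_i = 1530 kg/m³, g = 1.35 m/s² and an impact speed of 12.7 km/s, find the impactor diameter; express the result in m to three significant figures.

d ≈ 59.3 m

Rearranging for d: d = [D / (0.0646 · 1530^0.375 · 12700^0.42 · 1.35^-0.22)]^(1/0.79).
D = 1260 m.
1530^0.375 = 15.64
12700^0.42 = 52.92
1.35^-0.22 = 0.9361
Denominator = 0.0646 × 15.64 × 52.92 × 0.9361 = 50.05
D / 50.05 = 1260 / 50.05 = 25.17
d = 25.17^(1/0.79) = 25.17^1.2658 = 59.33 m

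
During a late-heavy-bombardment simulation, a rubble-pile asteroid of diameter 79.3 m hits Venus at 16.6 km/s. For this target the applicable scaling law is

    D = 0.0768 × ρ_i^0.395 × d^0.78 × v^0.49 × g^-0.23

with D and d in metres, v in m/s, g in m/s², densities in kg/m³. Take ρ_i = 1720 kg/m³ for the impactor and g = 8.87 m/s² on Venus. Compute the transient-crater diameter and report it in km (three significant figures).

D ≈ 3.12 km

In SI units: v = 16600 m/s.
ρ_i^0.395 = 1720^0.395 = 18.97
d^0.78 = 79.3^0.78 = 30.30
v^0.49 = 16600^0.49 = 116.9
g^-0.23 = 8.87^-0.23 = 0.6053
D = 0.0768 × 18.97 × 30.30 × 116.9 × 0.6053 = 3124 m
   = 3.124 km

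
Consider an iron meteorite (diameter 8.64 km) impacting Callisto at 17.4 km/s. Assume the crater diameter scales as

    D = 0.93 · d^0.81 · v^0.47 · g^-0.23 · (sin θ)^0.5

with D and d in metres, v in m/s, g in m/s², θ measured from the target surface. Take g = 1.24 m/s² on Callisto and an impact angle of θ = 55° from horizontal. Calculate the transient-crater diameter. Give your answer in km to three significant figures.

D ≈ 122 km

In SI units: d = 8640 m, v = 17400 m/s.
d^0.81 = 8640^0.81 = 1544
v^0.47 = 17400^0.47 = 98.41
g^-0.23 = 1.24^-0.23 = 0.9517
(sin 55°)^0.5 = 0.8192^0.5 = 0.9051
D = 0.93 × 1544 × 98.41 × 0.9517 × 0.9051 = 1.217 × 10^5 m
   = 121.7 km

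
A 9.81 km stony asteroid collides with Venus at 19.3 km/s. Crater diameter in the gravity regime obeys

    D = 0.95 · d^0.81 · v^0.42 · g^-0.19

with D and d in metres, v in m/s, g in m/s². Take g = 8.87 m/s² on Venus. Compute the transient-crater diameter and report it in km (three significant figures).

In SI units: d = 9810 m, v = 19300 m/s.
d^0.81 = 9810^0.81 = 1711
v^0.42 = 19300^0.42 = 63.09
g^-0.19 = 8.87^-0.19 = 0.6605
D = 0.95 × 1711 × 63.09 × 0.6605 = 67734 m
   = 67.73 km

D ≈ 67.7 km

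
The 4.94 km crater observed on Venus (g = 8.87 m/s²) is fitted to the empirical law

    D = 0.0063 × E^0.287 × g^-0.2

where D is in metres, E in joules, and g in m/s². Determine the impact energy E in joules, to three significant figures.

E ≈ 1.58 × 10^21 J

Rearranging: E = [D / (0.0063 · g^-0.2)]^(1/0.287).
D = 4940 m.
g^-0.2 = 8.87^-0.2 = 0.6463
D / (0.0063 × 0.6463) = 4940 / (4.072 × 10^-3) = 1.213 × 10^6
E = (1.213 × 10^6)^3.4843 = 1.578 × 10^21 J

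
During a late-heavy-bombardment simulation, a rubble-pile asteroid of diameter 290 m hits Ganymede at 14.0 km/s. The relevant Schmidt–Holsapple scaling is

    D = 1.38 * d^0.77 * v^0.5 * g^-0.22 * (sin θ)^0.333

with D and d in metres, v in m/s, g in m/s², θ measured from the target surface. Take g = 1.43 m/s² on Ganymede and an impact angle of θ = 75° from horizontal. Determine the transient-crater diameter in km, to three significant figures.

In SI units: v = 14000 m/s.
d^0.77 = 290^0.77 = 78.71
v^0.5 = 14000^0.5 = 118.3
g^-0.22 = 1.43^-0.22 = 0.9243
(sin 75°)^0.333 = 0.9659^0.333 = 0.9885
D = 1.38 × 78.71 × 118.3 × 0.9243 × 0.9885 = 11740 m
   = 11.74 km

D ≈ 11.7 km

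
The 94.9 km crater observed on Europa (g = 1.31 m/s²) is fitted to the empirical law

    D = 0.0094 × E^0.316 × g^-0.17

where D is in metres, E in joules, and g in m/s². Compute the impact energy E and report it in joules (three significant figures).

Rearranging: E = [D / (0.0094 · g^-0.17)]^(1/0.316).
D = 94900 m.
g^-0.17 = 1.31^-0.17 = 0.9551
D / (0.0094 × 0.9551) = 94900 / (8.978 × 10^-3) = 1.057 × 10^7
E = (1.057 × 10^7)^3.1646 = 1.692 × 10^22 J

E ≈ 1.69 × 10^22 J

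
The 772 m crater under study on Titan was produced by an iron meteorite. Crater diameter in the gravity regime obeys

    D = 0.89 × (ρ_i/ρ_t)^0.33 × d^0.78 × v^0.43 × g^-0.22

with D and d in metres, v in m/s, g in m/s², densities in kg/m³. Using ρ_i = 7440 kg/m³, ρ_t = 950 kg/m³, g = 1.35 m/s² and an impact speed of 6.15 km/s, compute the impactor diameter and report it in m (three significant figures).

d ≈ 21.7 m

Rearranging for d: d = [D / (0.89 · (7440/950)^0.33 · 6150^0.43 · 1.35^-0.22)]^(1/0.78).
(7440/950)^0.33 = 1.972
6150^0.43 = 42.58
1.35^-0.22 = 0.9361
Denominator = 0.89 × 1.972 × 42.58 × 0.9361 = 69.96
D / 69.96 = 772 / 69.96 = 11.03
d = 11.03^(1/0.78) = 11.03^1.2821 = 21.71 m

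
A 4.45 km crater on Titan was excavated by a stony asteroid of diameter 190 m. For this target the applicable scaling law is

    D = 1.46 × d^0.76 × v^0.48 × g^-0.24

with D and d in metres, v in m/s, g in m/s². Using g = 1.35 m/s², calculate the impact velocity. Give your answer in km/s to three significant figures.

Rearranging for v: v = [D / (1.46 · 190^0.76 · 1.35^-0.24)]^(1/0.48).
D = 4450 m.
190^0.76 = 53.93
1.35^-0.24 = 0.9305
Denominator = 1.46 × 53.93 × 0.9305 = 73.27
D / 73.27 = 4450 / 73.27 = 60.73
v = 60.73^(1/0.48) = 60.73^2.0833 = 5192 m/s

v ≈ 5.19 km/s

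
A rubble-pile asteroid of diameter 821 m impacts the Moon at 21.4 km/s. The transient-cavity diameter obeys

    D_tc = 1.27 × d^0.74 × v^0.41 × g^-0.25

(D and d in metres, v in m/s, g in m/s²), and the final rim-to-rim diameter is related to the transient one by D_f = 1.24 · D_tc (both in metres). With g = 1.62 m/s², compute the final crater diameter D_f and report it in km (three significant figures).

v = 21400 m/s.
d^0.74 = 821^0.74 = 143.4
v^0.41 = 21400^0.41 = 59.63
g^-0.25 = 1.62^-0.25 = 0.8864
D_tc = 1.27 × 143.4 × 59.63 × 0.8864 = 9626 m
D_f = 1.24 × 9626 = 11936 m
     = 11.94 km

D_f ≈ 11.9 km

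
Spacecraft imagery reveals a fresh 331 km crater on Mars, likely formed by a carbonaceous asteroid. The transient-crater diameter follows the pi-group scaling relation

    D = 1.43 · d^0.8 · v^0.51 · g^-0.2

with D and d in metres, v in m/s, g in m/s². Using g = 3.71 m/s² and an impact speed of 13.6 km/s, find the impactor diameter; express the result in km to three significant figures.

Rearranging for d: d = [D / (1.43 · 13600^0.51 · 3.71^-0.2)]^(1/0.8).
D = 331000 m.
13600^0.51 = 128.3
3.71^-0.2 = 0.7694
Denominator = 1.43 × 128.3 × 0.7694 = 141.2
D / 141.2 = 331000 / 141.2 = 2344
d = 2344^(1/0.8) = 2344^1.25 = 16310 m

d ≈ 16.3 km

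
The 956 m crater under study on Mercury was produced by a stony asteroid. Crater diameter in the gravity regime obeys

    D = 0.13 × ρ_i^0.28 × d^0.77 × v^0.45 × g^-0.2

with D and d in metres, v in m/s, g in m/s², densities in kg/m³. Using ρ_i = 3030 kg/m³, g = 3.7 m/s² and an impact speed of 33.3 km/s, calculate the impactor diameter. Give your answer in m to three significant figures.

Rearranging for d: d = [D / (0.13 · 3030^0.28 · 33300^0.45 · 3.7^-0.2)]^(1/0.77).
3030^0.28 = 9.436
33300^0.45 = 108.4
3.7^-0.2 = 0.7698
Denominator = 0.13 × 9.436 × 108.4 × 0.7698 = 102.4
D / 102.4 = 956 / 102.4 = 9.336
d = 9.336^(1/0.77) = 9.336^1.2987 = 18.19 m

d ≈ 18.2 m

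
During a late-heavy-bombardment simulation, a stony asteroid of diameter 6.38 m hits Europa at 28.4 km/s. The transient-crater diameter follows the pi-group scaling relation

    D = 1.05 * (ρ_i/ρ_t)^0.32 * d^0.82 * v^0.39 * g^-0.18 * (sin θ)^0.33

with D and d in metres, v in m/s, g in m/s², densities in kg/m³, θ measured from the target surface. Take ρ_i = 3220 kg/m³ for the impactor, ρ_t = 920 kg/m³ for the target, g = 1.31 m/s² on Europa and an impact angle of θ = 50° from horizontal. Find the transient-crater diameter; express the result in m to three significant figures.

In SI units: v = 28400 m/s.
(ρ_i/ρ_t)^0.32 = (3220/920)^0.32 = 1.493
d^0.82 = 6.38^0.82 = 4.570
v^0.39 = 28400^0.39 = 54.55
g^-0.18 = 1.31^-0.18 = 0.9526
(sin 50°)^0.33 = 0.7660^0.33 = 0.9158
D = 1.05 × 1.493 × 4.570 × 54.55 × 0.9526 × 0.9158 = 340.9 m

D ≈ 341 m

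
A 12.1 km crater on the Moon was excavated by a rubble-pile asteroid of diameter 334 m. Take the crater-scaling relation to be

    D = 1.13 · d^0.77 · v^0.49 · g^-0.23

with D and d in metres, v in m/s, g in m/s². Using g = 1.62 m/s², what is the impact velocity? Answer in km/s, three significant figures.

v ≈ 22.7 km/s

Rearranging for v: v = [D / (1.13 · 334^0.77 · 1.62^-0.23)]^(1/0.49).
D = 12100 m.
334^0.77 = 87.76
1.62^-0.23 = 0.8950
Denominator = 1.13 × 87.76 × 0.8950 = 88.76
D / 88.76 = 12100 / 88.76 = 136.3
v = 136.3^(1/0.49) = 136.3^2.0408 = 22703 m/s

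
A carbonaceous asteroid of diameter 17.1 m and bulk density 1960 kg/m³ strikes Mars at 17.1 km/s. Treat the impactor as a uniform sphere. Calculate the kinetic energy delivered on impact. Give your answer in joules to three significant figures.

E ≈ 7.50 × 10^14 J

v = 17100 m/s.
Mass m = (π/6) ρ d³ = (π/6) × 1960 × (17.1)³ = 5.131 × 10^6 kg
E = ½ m v² = 0.5 × 5.131 × 10^6 × (17100)² = 7.502 × 10^14 J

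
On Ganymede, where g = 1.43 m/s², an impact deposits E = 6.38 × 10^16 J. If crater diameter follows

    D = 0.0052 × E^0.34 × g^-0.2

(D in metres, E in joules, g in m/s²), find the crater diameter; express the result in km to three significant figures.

D ≈ 2.50 km

E^0.34 = (6.38 × 10^16)^0.34 = 5.172 × 10^5
g^-0.2 = 1.43^-0.2 = 0.9310
D = 0.0052 × 5.172 × 10^5 × 0.9310 = 2504 m
   = 2.504 km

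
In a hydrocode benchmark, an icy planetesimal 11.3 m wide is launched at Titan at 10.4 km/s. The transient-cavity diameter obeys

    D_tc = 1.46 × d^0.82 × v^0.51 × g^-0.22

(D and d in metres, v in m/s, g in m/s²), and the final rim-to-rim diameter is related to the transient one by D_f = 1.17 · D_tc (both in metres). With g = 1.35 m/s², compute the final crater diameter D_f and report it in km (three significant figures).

v = 10400 m/s.
d^0.82 = 11.3^0.82 = 7.303
v^0.51 = 10400^0.51 = 111.9
g^-0.22 = 1.35^-0.22 = 0.9361
D_tc = 1.46 × 7.303 × 111.9 × 0.9361 = 1117 m
D_f = 1.17 × 1117 = 1307 m
     = 1.307 km

D_f ≈ 1.31 km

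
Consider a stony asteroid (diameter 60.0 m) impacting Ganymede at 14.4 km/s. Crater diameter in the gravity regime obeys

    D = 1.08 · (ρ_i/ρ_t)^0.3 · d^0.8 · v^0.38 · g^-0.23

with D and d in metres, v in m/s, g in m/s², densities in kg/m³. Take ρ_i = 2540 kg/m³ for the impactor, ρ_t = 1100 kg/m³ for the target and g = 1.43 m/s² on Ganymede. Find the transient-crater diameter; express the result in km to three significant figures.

D ≈ 1.29 km

In SI units: v = 14400 m/s.
(ρ_i/ρ_t)^0.3 = (2540/1100)^0.3 = 1.285
d^0.8 = 60^0.8 = 26.46
v^0.38 = 14400^0.38 = 38.03
g^-0.23 = 1.43^-0.23 = 0.9210
D = 1.08 × 1.285 × 26.46 × 38.03 × 0.9210 = 1286 m
   = 1.286 km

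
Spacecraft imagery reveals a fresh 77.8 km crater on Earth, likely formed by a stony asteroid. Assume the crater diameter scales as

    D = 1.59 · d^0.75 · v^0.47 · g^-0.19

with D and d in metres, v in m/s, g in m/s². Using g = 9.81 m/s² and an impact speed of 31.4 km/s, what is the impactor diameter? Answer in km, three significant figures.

Rearranging for d: d = [D / (1.59 · 31400^0.47 · 9.81^-0.19)]^(1/0.75).
D = 77800 m.
31400^0.47 = 129.9
9.81^-0.19 = 0.6480
Denominator = 1.59 × 129.9 × 0.6480 = 133.8
D / 133.8 = 77800 / 133.8 = 581.5
d = 581.5^(1/0.75) = 581.5^1.3333 = 4853 m

d ≈ 4.85 km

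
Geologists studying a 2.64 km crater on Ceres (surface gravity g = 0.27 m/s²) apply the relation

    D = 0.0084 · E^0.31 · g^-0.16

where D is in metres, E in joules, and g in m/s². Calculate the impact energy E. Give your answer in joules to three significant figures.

E ≈ 2.75 × 10^17 J

Rearranging: E = [D / (0.0084 · g^-0.16)]^(1/0.31).
D = 2640 m.
g^-0.16 = 0.27^-0.16 = 1.233
D / (0.0084 × 1.233) = 2640 / (0.01036) = 2.548 × 10^5
E = (2.548 × 10^5)^3.2258 = 2.750 × 10^17 J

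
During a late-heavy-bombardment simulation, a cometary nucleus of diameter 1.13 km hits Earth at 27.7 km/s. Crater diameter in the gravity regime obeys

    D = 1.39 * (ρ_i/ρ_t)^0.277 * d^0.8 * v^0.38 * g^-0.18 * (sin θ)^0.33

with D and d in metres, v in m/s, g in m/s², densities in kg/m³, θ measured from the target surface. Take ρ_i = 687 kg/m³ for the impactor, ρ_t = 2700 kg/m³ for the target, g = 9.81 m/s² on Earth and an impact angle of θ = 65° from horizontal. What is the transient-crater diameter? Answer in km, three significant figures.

D ≈ 8.25 km

In SI units: d = 1130 m, v = 27700 m/s.
(ρ_i/ρ_t)^0.277 = (687/2700)^0.277 = 0.6845
d^0.8 = 1130^0.8 = 277.0
v^0.38 = 27700^0.38 = 48.77
g^-0.18 = 9.81^-0.18 = 0.6630
(sin 65°)^0.33 = 0.9063^0.33 = 0.9681
D = 1.39 × 0.6845 × 277.0 × 48.77 × 0.6630 × 0.9681 = 8250 m
   = 8.250 km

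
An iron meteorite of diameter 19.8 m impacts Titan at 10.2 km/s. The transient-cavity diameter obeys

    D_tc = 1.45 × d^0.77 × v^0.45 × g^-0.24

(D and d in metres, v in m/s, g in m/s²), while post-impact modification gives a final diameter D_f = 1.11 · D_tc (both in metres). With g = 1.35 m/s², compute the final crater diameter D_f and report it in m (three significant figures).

v = 10200 m/s.
d^0.77 = 19.8^0.77 = 9.964
v^0.45 = 10200^0.45 = 63.66
g^-0.24 = 1.35^-0.24 = 0.9305
D_tc = 1.45 × 9.964 × 63.66 × 0.9305 = 855.8 m
D_f = 1.11 × 855.8 = 949.9 m

D_f ≈ 950 m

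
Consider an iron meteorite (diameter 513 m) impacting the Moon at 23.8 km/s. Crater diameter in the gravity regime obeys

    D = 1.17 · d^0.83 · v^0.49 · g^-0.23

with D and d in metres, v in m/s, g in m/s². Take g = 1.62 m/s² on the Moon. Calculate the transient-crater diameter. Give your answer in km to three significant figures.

In SI units: v = 23800 m/s.
d^0.83 = 513^0.83 = 177.6
v^0.49 = 23800^0.49 = 139.5
g^-0.23 = 1.62^-0.23 = 0.8950
D = 1.17 × 177.6 × 139.5 × 0.8950 = 25943 m
   = 25.94 km

D ≈ 25.9 km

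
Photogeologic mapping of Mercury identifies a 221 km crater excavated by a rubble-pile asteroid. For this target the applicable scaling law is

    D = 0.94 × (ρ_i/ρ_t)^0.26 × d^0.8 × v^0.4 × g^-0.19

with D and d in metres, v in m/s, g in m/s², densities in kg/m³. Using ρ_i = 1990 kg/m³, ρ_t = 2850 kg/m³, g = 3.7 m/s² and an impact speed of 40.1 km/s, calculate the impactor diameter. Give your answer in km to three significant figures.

d ≈ 39.6 km

Rearranging for d: d = [D / (0.94 · (1990/2850)^0.26 · 40100^0.4 · 3.7^-0.19)]^(1/0.8).
D = 221000 m.
(1990/2850)^0.26 = 0.9108
40100^0.4 = 69.38
3.7^-0.19 = 0.7799
Denominator = 0.94 × 0.9108 × 69.38 × 0.7799 = 46.33
D / 46.33 = 221000 / 46.33 = 4770
d = 4770^(1/0.8) = 4770^1.25 = 39641 m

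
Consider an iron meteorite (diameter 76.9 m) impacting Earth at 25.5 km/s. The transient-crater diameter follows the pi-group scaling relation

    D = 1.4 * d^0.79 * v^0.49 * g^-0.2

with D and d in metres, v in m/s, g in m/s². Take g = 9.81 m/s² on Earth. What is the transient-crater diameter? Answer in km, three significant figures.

In SI units: v = 25500 m/s.
d^0.79 = 76.9^0.79 = 30.89
v^0.49 = 25500^0.49 = 144.3
g^-0.2 = 9.81^-0.2 = 0.6334
D = 1.4 × 30.89 × 144.3 × 0.6334 = 3953 m
   = 3.953 km

D ≈ 3.95 km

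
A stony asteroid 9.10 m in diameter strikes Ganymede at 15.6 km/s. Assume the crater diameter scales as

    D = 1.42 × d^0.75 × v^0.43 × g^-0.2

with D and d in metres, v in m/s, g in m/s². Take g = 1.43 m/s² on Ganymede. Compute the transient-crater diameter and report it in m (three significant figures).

In SI units: v = 15600 m/s.
d^0.75 = 9.1^0.75 = 5.239
v^0.43 = 15600^0.43 = 63.54
g^-0.2 = 1.43^-0.2 = 0.9310
D = 1.42 × 5.239 × 63.54 × 0.9310 = 440.1 m

D ≈ 440 m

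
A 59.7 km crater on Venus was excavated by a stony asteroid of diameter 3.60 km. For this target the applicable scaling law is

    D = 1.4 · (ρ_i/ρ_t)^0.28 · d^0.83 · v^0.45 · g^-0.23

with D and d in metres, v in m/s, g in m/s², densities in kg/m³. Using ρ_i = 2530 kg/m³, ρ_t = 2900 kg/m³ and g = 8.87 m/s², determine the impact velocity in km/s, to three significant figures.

v ≈ 17.8 km/s

Rearranging for v: v = [D / (1.4 · (2530/2900)^0.28 · 3600^0.83 · 8.87^-0.23)]^(1/0.45).
D = 59700 m.
(2530/2900)^0.28 = 0.9625
3600^0.83 = 894.8
8.87^-0.23 = 0.6053
Denominator = 1.4 × 0.9625 × 894.8 × 0.6053 = 729.8
D / 729.8 = 59700 / 729.8 = 81.80
v = 81.80^(1/0.45) = 81.80^2.2222 = 17804 m/s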